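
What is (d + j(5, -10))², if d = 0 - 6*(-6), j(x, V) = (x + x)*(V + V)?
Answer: 26896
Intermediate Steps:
j(x, V) = 4*V*x (j(x, V) = (2*x)*(2*V) = 4*V*x)
d = 36 (d = 0 + 36 = 36)
(d + j(5, -10))² = (36 + 4*(-10)*5)² = (36 - 200)² = (-164)² = 26896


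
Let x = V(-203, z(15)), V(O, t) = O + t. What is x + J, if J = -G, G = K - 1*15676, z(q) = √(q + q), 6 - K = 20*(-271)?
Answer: 10047 + √30 ≈ 10052.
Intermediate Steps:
K = 5426 (K = 6 - 20*(-271) = 6 - 1*(-5420) = 6 + 5420 = 5426)
z(q) = √2*√q (z(q) = √(2*q) = √2*√q)
G = -10250 (G = 5426 - 1*15676 = 5426 - 15676 = -10250)
J = 10250 (J = -1*(-10250) = 10250)
x = -203 + √30 (x = -203 + √2*√15 = -203 + √30 ≈ -197.52)
x + J = (-203 + √30) + 10250 = 10047 + √30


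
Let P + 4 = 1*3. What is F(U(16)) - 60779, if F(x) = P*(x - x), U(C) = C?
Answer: -60779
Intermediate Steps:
P = -1 (P = -4 + 1*3 = -4 + 3 = -1)
F(x) = 0 (F(x) = -(x - x) = -1*0 = 0)
F(U(16)) - 60779 = 0 - 60779 = -60779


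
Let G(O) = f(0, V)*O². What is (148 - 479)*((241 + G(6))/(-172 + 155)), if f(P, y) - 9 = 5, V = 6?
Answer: 246595/17 ≈ 14506.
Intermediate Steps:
f(P, y) = 14 (f(P, y) = 9 + 5 = 14)
G(O) = 14*O²
(148 - 479)*((241 + G(6))/(-172 + 155)) = (148 - 479)*((241 + 14*6²)/(-172 + 155)) = -331*(241 + 14*36)/(-17) = -331*(241 + 504)*(-1)/17 = -246595*(-1)/17 = -331*(-745/17) = 246595/17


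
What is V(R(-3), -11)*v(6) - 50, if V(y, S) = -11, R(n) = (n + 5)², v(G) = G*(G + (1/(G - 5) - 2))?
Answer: -380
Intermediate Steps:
v(G) = G*(-2 + G + 1/(-5 + G)) (v(G) = G*(G + (1/(-5 + G) - 2)) = G*(G + (-2 + 1/(-5 + G))) = G*(-2 + G + 1/(-5 + G)))
R(n) = (5 + n)²
V(R(-3), -11)*v(6) - 50 = -66*(11 + 6² - 7*6)/(-5 + 6) - 50 = -66*(11 + 36 - 42)/1 - 50 = -66*5 - 50 = -11*30 - 50 = -330 - 50 = -380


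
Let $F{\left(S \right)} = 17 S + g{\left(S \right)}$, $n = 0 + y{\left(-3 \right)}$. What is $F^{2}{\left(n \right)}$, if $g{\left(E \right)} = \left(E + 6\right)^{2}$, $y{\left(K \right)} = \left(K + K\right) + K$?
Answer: $20736$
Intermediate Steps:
$y{\left(K \right)} = 3 K$ ($y{\left(K \right)} = 2 K + K = 3 K$)
$n = -9$ ($n = 0 + 3 \left(-3\right) = 0 - 9 = -9$)
$g{\left(E \right)} = \left(6 + E\right)^{2}$
$F{\left(S \right)} = \left(6 + S\right)^{2} + 17 S$ ($F{\left(S \right)} = 17 S + \left(6 + S\right)^{2} = \left(6 + S\right)^{2} + 17 S$)
$F^{2}{\left(n \right)} = \left(\left(6 - 9\right)^{2} + 17 \left(-9\right)\right)^{2} = \left(\left(-3\right)^{2} - 153\right)^{2} = \left(9 - 153\right)^{2} = \left(-144\right)^{2} = 20736$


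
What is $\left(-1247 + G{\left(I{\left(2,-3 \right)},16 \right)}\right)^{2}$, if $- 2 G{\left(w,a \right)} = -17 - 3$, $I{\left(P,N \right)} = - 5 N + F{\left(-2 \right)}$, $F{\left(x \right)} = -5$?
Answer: $1530169$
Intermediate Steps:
$I{\left(P,N \right)} = -5 - 5 N$ ($I{\left(P,N \right)} = - 5 N - 5 = -5 - 5 N$)
$G{\left(w,a \right)} = 10$ ($G{\left(w,a \right)} = - \frac{-17 - 3}{2} = \left(- \frac{1}{2}\right) \left(-20\right) = 10$)
$\left(-1247 + G{\left(I{\left(2,-3 \right)},16 \right)}\right)^{2} = \left(-1247 + 10\right)^{2} = \left(-1237\right)^{2} = 1530169$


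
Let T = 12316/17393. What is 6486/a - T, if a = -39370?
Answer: -298845959/342381205 ≈ -0.87285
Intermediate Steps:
T = 12316/17393 (T = 12316*(1/17393) = 12316/17393 ≈ 0.70810)
6486/a - T = 6486/(-39370) - 1*12316/17393 = 6486*(-1/39370) - 12316/17393 = -3243/19685 - 12316/17393 = -298845959/342381205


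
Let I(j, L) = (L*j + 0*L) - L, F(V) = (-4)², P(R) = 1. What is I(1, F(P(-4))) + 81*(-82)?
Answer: -6642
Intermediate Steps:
F(V) = 16
I(j, L) = -L + L*j (I(j, L) = (L*j + 0) - L = L*j - L = -L + L*j)
I(1, F(P(-4))) + 81*(-82) = 16*(-1 + 1) + 81*(-82) = 16*0 - 6642 = 0 - 6642 = -6642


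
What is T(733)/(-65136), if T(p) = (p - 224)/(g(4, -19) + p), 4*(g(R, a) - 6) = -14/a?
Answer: -9671/914802552 ≈ -1.0572e-5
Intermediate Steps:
g(R, a) = 6 - 7/(2*a) (g(R, a) = 6 + (-14/a)/4 = 6 - 7/(2*a))
T(p) = (-224 + p)/(235/38 + p) (T(p) = (p - 224)/((6 - 7/2/(-19)) + p) = (-224 + p)/((6 - 7/2*(-1/19)) + p) = (-224 + p)/((6 + 7/38) + p) = (-224 + p)/(235/38 + p))
T(733)/(-65136) = (38*(-224 + 733)/(235 + 38*733))/(-65136) = (38*509/(235 + 27854))*(-1/65136) = (38*509/28089)*(-1/65136) = (38*(1/28089)*509)*(-1/65136) = (19342/28089)*(-1/65136) = -9671/914802552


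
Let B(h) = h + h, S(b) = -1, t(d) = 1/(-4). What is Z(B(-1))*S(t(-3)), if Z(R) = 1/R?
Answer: ½ ≈ 0.50000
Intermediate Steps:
t(d) = -¼ (t(d) = 1*(-¼) = -¼)
B(h) = 2*h
Z(B(-1))*S(t(-3)) = -1/(2*(-1)) = -1/(-2) = -½*(-1) = ½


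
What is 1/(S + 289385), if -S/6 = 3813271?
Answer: -1/22590241 ≈ -4.4267e-8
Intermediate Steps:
S = -22879626 (S = -6*3813271 = -22879626)
1/(S + 289385) = 1/(-22879626 + 289385) = 1/(-22590241) = -1/22590241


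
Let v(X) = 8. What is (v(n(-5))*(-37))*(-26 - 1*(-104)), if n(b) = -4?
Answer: -23088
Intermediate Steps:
(v(n(-5))*(-37))*(-26 - 1*(-104)) = (8*(-37))*(-26 - 1*(-104)) = -296*(-26 + 104) = -296*78 = -23088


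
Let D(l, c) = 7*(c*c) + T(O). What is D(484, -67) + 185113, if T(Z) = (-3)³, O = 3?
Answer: 216509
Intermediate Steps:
T(Z) = -27
D(l, c) = -27 + 7*c² (D(l, c) = 7*(c*c) - 27 = 7*c² - 27 = -27 + 7*c²)
D(484, -67) + 185113 = (-27 + 7*(-67)²) + 185113 = (-27 + 7*4489) + 185113 = (-27 + 31423) + 185113 = 31396 + 185113 = 216509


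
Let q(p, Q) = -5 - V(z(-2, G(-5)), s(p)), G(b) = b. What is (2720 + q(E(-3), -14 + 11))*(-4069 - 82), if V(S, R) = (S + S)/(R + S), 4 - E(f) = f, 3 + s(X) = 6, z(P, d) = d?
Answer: -11249210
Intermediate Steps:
s(X) = 3 (s(X) = -3 + 6 = 3)
E(f) = 4 - f
V(S, R) = 2*S/(R + S) (V(S, R) = (2*S)/(R + S) = 2*S/(R + S))
q(p, Q) = -10 (q(p, Q) = -5 - 2*(-5)/(3 - 5) = -5 - 2*(-5)/(-2) = -5 - 2*(-5)*(-1)/2 = -5 - 1*5 = -5 - 5 = -10)
(2720 + q(E(-3), -14 + 11))*(-4069 - 82) = (2720 - 10)*(-4069 - 82) = 2710*(-4151) = -11249210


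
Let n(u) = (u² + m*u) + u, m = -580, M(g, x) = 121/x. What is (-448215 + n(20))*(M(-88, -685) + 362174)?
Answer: -22794175570651/137 ≈ -1.6638e+11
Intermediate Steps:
n(u) = u² - 579*u (n(u) = (u² - 580*u) + u = u² - 579*u)
(-448215 + n(20))*(M(-88, -685) + 362174) = (-448215 + 20*(-579 + 20))*(121/(-685) + 362174) = (-448215 + 20*(-559))*(121*(-1/685) + 362174) = (-448215 - 11180)*(-121/685 + 362174) = -459395*248089069/685 = -22794175570651/137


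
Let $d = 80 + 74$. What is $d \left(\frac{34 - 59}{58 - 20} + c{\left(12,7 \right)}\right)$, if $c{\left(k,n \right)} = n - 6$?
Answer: $\frac{1001}{19} \approx 52.684$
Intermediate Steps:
$d = 154$
$c{\left(k,n \right)} = -6 + n$
$d \left(\frac{34 - 59}{58 - 20} + c{\left(12,7 \right)}\right) = 154 \left(\frac{34 - 59}{58 - 20} + \left(-6 + 7\right)\right) = 154 \left(- \frac{25}{38} + 1\right) = 154 \cdot \frac{13}{38} = \frac{1001}{19}$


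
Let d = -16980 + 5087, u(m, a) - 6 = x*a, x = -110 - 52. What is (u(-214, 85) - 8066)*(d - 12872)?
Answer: 540619950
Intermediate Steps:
x = -162
u(m, a) = 6 - 162*a
d = -11893
(u(-214, 85) - 8066)*(d - 12872) = ((6 - 162*85) - 8066)*(-11893 - 12872) = ((6 - 13770) - 8066)*(-24765) = (-13764 - 8066)*(-24765) = -21830*(-24765) = 540619950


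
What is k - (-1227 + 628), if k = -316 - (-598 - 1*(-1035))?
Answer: -154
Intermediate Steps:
k = -753 (k = -316 - (-598 + 1035) = -316 - 1*437 = -316 - 437 = -753)
k - (-1227 + 628) = -753 - (-1227 + 628) = -753 - 1*(-599) = -753 + 599 = -154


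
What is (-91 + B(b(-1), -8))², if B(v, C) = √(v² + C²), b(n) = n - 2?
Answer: (91 - √73)² ≈ 6799.0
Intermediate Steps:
b(n) = -2 + n
B(v, C) = √(C² + v²)
(-91 + B(b(-1), -8))² = (-91 + √((-8)² + (-2 - 1)²))² = (-91 + √(64 + (-3)²))² = (-91 + √(64 + 9))² = (-91 + √73)²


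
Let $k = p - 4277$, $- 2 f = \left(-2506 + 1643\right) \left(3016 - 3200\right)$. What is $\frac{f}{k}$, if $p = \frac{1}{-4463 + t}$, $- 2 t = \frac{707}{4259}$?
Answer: $\frac{3018361289236}{162596754375} \approx 18.563$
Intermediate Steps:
$f = -79396$ ($f = - \frac{\left(-2506 + 1643\right) \left(3016 - 3200\right)}{2} = - \frac{\left(-863\right) \left(-184\right)}{2} = \left(- \frac{1}{2}\right) 158792 = -79396$)
$t = - \frac{707}{8518}$ ($t = - \frac{707 \cdot \frac{1}{4259}}{2} = \left(- \frac{1}{2}\right) \frac{707}{4259} = - \frac{707}{8518} \approx -0.083001$)
$p = - \frac{8518}{38016541}$ ($p = \frac{1}{-4463 - \frac{707}{8518}} = \frac{1}{- \frac{38016541}{8518}} = - \frac{8518}{38016541} \approx -0.00022406$)
$k = - \frac{162596754375}{38016541}$ ($k = - \frac{8518}{38016541} - 4277 = - \frac{162596754375}{38016541} \approx -4277.0$)
$\frac{f}{k} = - \frac{79396}{- \frac{162596754375}{38016541}} = \left(-79396\right) \left(- \frac{38016541}{162596754375}\right) = \frac{3018361289236}{162596754375}$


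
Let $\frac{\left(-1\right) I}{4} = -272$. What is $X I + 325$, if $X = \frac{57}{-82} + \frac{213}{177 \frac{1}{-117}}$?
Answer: $- \frac{371601953}{2419} \approx -1.5362 \cdot 10^{5}$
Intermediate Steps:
$I = 1088$ ($I = \left(-4\right) \left(-272\right) = 1088$)
$X = - \frac{684537}{4838}$ ($X = 57 \left(- \frac{1}{82}\right) + \frac{213}{177 \left(- \frac{1}{117}\right)} = - \frac{57}{82} + \frac{213}{- \frac{59}{39}} = - \frac{57}{82} + 213 \left(- \frac{39}{59}\right) = - \frac{57}{82} - \frac{8307}{59} = - \frac{684537}{4838} \approx -141.49$)
$X I + 325 = \left(- \frac{684537}{4838}\right) 1088 + 325 = - \frac{372388128}{2419} + 325 = - \frac{371601953}{2419}$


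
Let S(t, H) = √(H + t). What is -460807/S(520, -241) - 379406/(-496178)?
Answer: 189703/248089 - 460807*√31/93 ≈ -27587.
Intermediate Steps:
-460807/S(520, -241) - 379406/(-496178) = -460807/√(-241 + 520) - 379406/(-496178) = -460807*√31/93 - 379406*(-1/496178) = -460807*√31/93 + 189703/248089 = 189703/248089 - 460807*√31/93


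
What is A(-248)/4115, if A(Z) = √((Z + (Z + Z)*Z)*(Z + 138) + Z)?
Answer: 2*I*√3375962/4115 ≈ 0.89301*I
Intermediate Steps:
A(Z) = √(Z + (138 + Z)*(Z + 2*Z²)) (A(Z) = √((Z + (2*Z)*Z)*(138 + Z) + Z) = √((Z + 2*Z²)*(138 + Z) + Z) = √((138 + Z)*(Z + 2*Z²) + Z) = √(Z + (138 + Z)*(Z + 2*Z²)))
A(-248)/4115 = √(-248*(139 + 2*(-248)² + 277*(-248)))/4115 = √(-248*(139 + 2*61504 - 68696))*(1/4115) = √(-248*(139 + 123008 - 68696))*(1/4115) = √(-248*54451)*(1/4115) = √(-13503848)*(1/4115) = (2*I*√3375962)*(1/4115) = 2*I*√3375962/4115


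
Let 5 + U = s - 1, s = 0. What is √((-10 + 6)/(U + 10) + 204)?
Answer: √203 ≈ 14.248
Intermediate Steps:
U = -6 (U = -5 + (0 - 1) = -5 - 1 = -6)
√((-10 + 6)/(U + 10) + 204) = √((-10 + 6)/(-6 + 10) + 204) = √(-4/4 + 204) = √((¼)*(-4) + 204) = √(-1 + 204) = √203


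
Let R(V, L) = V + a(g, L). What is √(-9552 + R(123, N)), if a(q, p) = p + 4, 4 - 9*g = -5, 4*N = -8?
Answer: I*√9427 ≈ 97.093*I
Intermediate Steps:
N = -2 (N = (¼)*(-8) = -2)
g = 1 (g = 4/9 - ⅑*(-5) = 4/9 + 5/9 = 1)
a(q, p) = 4 + p
R(V, L) = 4 + L + V (R(V, L) = V + (4 + L) = 4 + L + V)
√(-9552 + R(123, N)) = √(-9552 + (4 - 2 + 123)) = √(-9552 + 125) = √(-9427) = I*√9427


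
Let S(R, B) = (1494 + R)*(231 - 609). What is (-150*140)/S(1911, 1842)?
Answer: 100/6129 ≈ 0.016316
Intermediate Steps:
S(R, B) = -564732 - 378*R (S(R, B) = (1494 + R)*(-378) = -564732 - 378*R)
(-150*140)/S(1911, 1842) = (-150*140)/(-564732 - 378*1911) = -21000/(-564732 - 722358) = -21000/(-1287090) = -21000*(-1/1287090) = 100/6129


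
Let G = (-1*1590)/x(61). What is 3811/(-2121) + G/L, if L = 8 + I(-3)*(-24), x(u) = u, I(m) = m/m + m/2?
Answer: -802181/258762 ≈ -3.1001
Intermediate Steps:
I(m) = 1 + m/2 (I(m) = 1 + m*(1/2) = 1 + m/2)
L = 20 (L = 8 + (1 + (1/2)*(-3))*(-24) = 8 + (1 - 3/2)*(-24) = 8 - 1/2*(-24) = 8 + 12 = 20)
G = -1590/61 (G = -1*1590/61 = -1590*1/61 = -1590/61 ≈ -26.066)
3811/(-2121) + G/L = 3811/(-2121) - 1590/61/20 = 3811*(-1/2121) - 1590/61*1/20 = -3811/2121 - 159/122 = -802181/258762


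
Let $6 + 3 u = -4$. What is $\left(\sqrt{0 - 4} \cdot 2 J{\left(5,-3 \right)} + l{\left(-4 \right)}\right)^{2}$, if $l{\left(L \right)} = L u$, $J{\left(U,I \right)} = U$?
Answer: $- \frac{2000}{9} + \frac{1600 i}{3} \approx -222.22 + 533.33 i$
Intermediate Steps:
$u = - \frac{10}{3}$ ($u = -2 + \frac{1}{3} \left(-4\right) = -2 - \frac{4}{3} = - \frac{10}{3} \approx -3.3333$)
$l{\left(L \right)} = - \frac{10 L}{3}$ ($l{\left(L \right)} = L \left(- \frac{10}{3}\right) = - \frac{10 L}{3}$)
$\left(\sqrt{0 - 4} \cdot 2 J{\left(5,-3 \right)} + l{\left(-4 \right)}\right)^{2} = \left(\sqrt{0 - 4} \cdot 2 \cdot 5 - - \frac{40}{3}\right)^{2} = \left(\sqrt{-4} \cdot 2 \cdot 5 + \frac{40}{3}\right)^{2} = \left(2 i 2 \cdot 5 + \frac{40}{3}\right)^{2} = \left(4 i 5 + \frac{40}{3}\right)^{2} = \left(20 i + \frac{40}{3}\right)^{2} = \left(\frac{40}{3} + 20 i\right)^{2}$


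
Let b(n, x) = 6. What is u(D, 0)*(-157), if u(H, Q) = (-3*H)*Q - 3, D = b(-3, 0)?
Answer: 471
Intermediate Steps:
D = 6
u(H, Q) = -3 - 3*H*Q (u(H, Q) = -3*H*Q - 3 = -3 - 3*H*Q)
u(D, 0)*(-157) = (-3 - 3*6*0)*(-157) = (-3 + 0)*(-157) = -3*(-157) = 471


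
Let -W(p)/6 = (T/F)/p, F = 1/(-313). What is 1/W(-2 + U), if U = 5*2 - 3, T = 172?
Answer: 5/323016 ≈ 1.5479e-5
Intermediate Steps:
F = -1/313 ≈ -0.0031949
U = 7 (U = 10 - 3 = 7)
W(p) = 323016/p (W(p) = -6*172/(-1/313)/p = -6*172*(-313)/p = -(-323016)/p = 323016/p)
1/W(-2 + U) = 1/(323016/(-2 + 7)) = 1/(323016/5) = 5/323016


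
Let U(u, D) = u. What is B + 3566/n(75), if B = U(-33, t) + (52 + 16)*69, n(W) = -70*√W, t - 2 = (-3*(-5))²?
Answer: 4659 - 1783*√3/525 ≈ 4653.1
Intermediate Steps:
t = 227 (t = 2 + (-3*(-5))² = 2 + 15² = 2 + 225 = 227)
B = 4659 (B = -33 + (52 + 16)*69 = -33 + 68*69 = -33 + 4692 = 4659)
B + 3566/n(75) = 4659 + 3566/((-350*√3)) = 4659 + 3566*(-√3/1050) = 4659 - 1783*√3/525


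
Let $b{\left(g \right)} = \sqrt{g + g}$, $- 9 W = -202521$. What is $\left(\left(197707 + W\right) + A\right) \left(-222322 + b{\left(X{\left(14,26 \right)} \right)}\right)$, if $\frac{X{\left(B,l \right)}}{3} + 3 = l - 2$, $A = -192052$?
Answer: $- \frac{18779983984}{3} + 84472 \sqrt{14} \approx -6.2597 \cdot 10^{9}$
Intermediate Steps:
$W = \frac{67507}{3}$ ($W = \left(- \frac{1}{9}\right) \left(-202521\right) = \frac{67507}{3} \approx 22502.0$)
$X{\left(B,l \right)} = -15 + 3 l$ ($X{\left(B,l \right)} = -9 + 3 \left(l - 2\right) = -9 + 3 \left(-2 + l\right) = -9 + \left(-6 + 3 l\right) = -15 + 3 l$)
$b{\left(g \right)} = \sqrt{2} \sqrt{g}$ ($b{\left(g \right)} = \sqrt{2 g} = \sqrt{2} \sqrt{g}$)
$\left(\left(197707 + W\right) + A\right) \left(-222322 + b{\left(X{\left(14,26 \right)} \right)}\right) = \left(\left(197707 + \frac{67507}{3}\right) - 192052\right) \left(-222322 + \sqrt{2} \sqrt{-15 + 3 \cdot 26}\right) = \left(\frac{660628}{3} - 192052\right) \left(-222322 + \sqrt{2} \sqrt{-15 + 78}\right) = \frac{84472 \left(-222322 + \sqrt{2} \sqrt{63}\right)}{3} = \frac{84472 \left(-222322 + \sqrt{2} \cdot 3 \sqrt{7}\right)}{3} = \frac{84472 \left(-222322 + 3 \sqrt{14}\right)}{3} = - \frac{18779983984}{3} + 84472 \sqrt{14}$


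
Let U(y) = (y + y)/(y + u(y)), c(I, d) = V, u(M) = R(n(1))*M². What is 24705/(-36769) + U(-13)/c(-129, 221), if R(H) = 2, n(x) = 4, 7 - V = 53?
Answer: -14168606/21142175 ≈ -0.67016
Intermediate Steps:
V = -46 (V = 7 - 1*53 = 7 - 53 = -46)
u(M) = 2*M²
c(I, d) = -46
U(y) = 2*y/(y + 2*y²) (U(y) = (y + y)/(y + 2*y²) = (2*y)/(y + 2*y²) = 2*y/(y + 2*y²))
24705/(-36769) + U(-13)/c(-129, 221) = 24705/(-36769) + (2/(1 + 2*(-13)))/(-46) = 24705*(-1/36769) + (2/(1 - 26))*(-1/46) = -24705/36769 + (2/(-25))*(-1/46) = -24705/36769 + (2*(-1/25))*(-1/46) = -24705/36769 - 2/25*(-1/46) = -24705/36769 + 1/575 = -14168606/21142175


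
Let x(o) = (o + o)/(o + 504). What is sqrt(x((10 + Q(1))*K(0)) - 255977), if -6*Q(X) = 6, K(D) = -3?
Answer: I*sqrt(719039711)/53 ≈ 505.94*I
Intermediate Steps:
Q(X) = -1 (Q(X) = -1/6*6 = -1)
x(o) = 2*o/(504 + o) (x(o) = (2*o)/(504 + o) = 2*o/(504 + o))
sqrt(x((10 + Q(1))*K(0)) - 255977) = sqrt(2*((10 - 1)*(-3))/(504 + (10 - 1)*(-3)) - 255977) = sqrt(2*(9*(-3))/(504 + 9*(-3)) - 255977) = sqrt(2*(-27)/(504 - 27) - 255977) = sqrt(2*(-27)/477 - 255977) = sqrt(2*(-27)*(1/477) - 255977) = sqrt(-6/53 - 255977) = sqrt(-13566787/53) = I*sqrt(719039711)/53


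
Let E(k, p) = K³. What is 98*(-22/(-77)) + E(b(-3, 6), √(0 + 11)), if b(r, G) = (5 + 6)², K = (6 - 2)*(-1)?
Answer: -36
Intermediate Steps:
K = -4 (K = 4*(-1) = -4)
b(r, G) = 121 (b(r, G) = 11² = 121)
E(k, p) = -64 (E(k, p) = (-4)³ = -64)
98*(-22/(-77)) + E(b(-3, 6), √(0 + 11)) = 98*(-22/(-77)) - 64 = 98*(-22*(-1/77)) - 64 = 98*(2/7) - 64 = 28 - 64 = -36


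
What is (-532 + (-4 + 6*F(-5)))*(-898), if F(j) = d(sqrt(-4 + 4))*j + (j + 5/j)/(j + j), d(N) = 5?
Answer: 3063976/5 ≈ 6.1280e+5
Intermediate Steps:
F(j) = 5*j + (j + 5/j)/(2*j) (F(j) = 5*j + (j + 5/j)/(j + j) = 5*j + (j + 5/j)/((2*j)) = 5*j + (j + 5/j)*(1/(2*j)) = 5*j + (j + 5/j)/(2*j))
(-532 + (-4 + 6*F(-5)))*(-898) = (-532 + (-4 + 6*(1/2 + 5*(-5) + (5/2)/(-5)**2)))*(-898) = (-532 + (-4 + 6*(1/2 - 25 + (5/2)*(1/25))))*(-898) = (-532 + (-4 + 6*(1/2 - 25 + 1/10)))*(-898) = (-532 + (-4 + 6*(-122/5)))*(-898) = (-532 + (-4 - 732/5))*(-898) = (-532 - 752/5)*(-898) = -3412/5*(-898) = 3063976/5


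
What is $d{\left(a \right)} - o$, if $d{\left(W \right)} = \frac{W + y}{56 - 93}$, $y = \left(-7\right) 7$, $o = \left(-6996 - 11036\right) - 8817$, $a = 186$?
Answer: $\frac{993276}{37} \approx 26845.0$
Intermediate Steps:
$o = -26849$ ($o = -18032 - 8817 = -26849$)
$y = -49$
$d{\left(W \right)} = \frac{49}{37} - \frac{W}{37}$ ($d{\left(W \right)} = \frac{W - 49}{56 - 93} = \frac{-49 + W}{-37} = \left(-49 + W\right) \left(- \frac{1}{37}\right) = \frac{49}{37} - \frac{W}{37}$)
$d{\left(a \right)} - o = \left(\frac{49}{37} - \frac{186}{37}\right) - -26849 = \left(\frac{49}{37} - \frac{186}{37}\right) + 26849 = - \frac{137}{37} + 26849 = \frac{993276}{37}$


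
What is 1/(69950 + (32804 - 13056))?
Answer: 1/89698 ≈ 1.1149e-5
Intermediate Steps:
1/(69950 + (32804 - 13056)) = 1/(69950 + 19748) = 1/89698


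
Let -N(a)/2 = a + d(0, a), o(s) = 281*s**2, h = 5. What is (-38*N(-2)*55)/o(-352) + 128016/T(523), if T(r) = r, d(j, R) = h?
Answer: 101298697791/413847808 ≈ 244.77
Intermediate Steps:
d(j, R) = 5
N(a) = -10 - 2*a (N(a) = -2*(a + 5) = -2*(5 + a) = -10 - 2*a)
(-38*N(-2)*55)/o(-352) + 128016/T(523) = (-38*(-10 - 2*(-2))*55)/((281*(-352)**2)) + 128016/523 = (-38*(-10 + 4)*55)/((281*123904)) + 128016*(1/523) = (-38*(-6)*55)/34817024 + 128016/523 = (228*55)*(1/34817024) + 128016/523 = 12540*(1/34817024) + 128016/523 = 285/791296 + 128016/523 = 101298697791/413847808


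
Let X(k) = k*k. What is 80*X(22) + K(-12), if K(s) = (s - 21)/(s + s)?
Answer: 309771/8 ≈ 38721.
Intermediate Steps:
X(k) = k**2
K(s) = (-21 + s)/(2*s) (K(s) = (-21 + s)/((2*s)) = (-21 + s)*(1/(2*s)) = (-21 + s)/(2*s))
80*X(22) + K(-12) = 80*22**2 + (1/2)*(-21 - 12)/(-12) = 80*484 + (1/2)*(-1/12)*(-33) = 38720 + 11/8 = 309771/8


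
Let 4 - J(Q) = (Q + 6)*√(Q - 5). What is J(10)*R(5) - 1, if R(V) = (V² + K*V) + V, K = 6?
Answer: 239 - 960*√5 ≈ -1907.6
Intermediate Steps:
J(Q) = 4 - √(-5 + Q)*(6 + Q) (J(Q) = 4 - (Q + 6)*√(Q - 5) = 4 - (6 + Q)*√(-5 + Q) = 4 - √(-5 + Q)*(6 + Q))
R(V) = V² + 7*V (R(V) = (V² + 6*V) + V = V² + 7*V)
J(10)*R(5) - 1 = (4 - 6*√(-5 + 10) - 1*10*√(-5 + 10))*(5*(7 + 5)) - 1 = (4 - 6*√5 - 1*10*√5)*(5*12) - 1 = (4 - 6*√5 - 10*√5)*60 - 1 = (4 - 16*√5)*60 - 1 = (240 - 960*√5) - 1 = 239 - 960*√5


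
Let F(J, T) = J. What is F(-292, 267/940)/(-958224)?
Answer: 73/239556 ≈ 0.00030473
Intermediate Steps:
F(-292, 267/940)/(-958224) = -292/(-958224) = -292*(-1/958224) = 73/239556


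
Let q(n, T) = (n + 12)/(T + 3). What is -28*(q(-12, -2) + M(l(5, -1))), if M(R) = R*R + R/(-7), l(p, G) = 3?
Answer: -240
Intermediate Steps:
M(R) = R**2 - R/7 (M(R) = R**2 + R*(-1/7) = R**2 - R/7)
q(n, T) = (12 + n)/(3 + T)
-28*(q(-12, -2) + M(l(5, -1))) = -28*((12 - 12)/(3 - 2) + 3*(-1/7 + 3)) = -28*(0/1 + 3*(20/7)) = -28*(1*0 + 60/7) = -28*(0 + 60/7) = -28*60/7 = -240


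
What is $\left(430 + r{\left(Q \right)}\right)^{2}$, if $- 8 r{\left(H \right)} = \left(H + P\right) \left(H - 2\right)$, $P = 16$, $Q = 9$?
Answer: $\frac{10660225}{64} \approx 1.6657 \cdot 10^{5}$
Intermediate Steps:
$r{\left(H \right)} = - \frac{\left(-2 + H\right) \left(16 + H\right)}{8}$ ($r{\left(H \right)} = - \frac{\left(H + 16\right) \left(H - 2\right)}{8} = - \frac{\left(16 + H\right) \left(-2 + H\right)}{8} = - \frac{\left(-2 + H\right) \left(16 + H\right)}{8}$)
$\left(430 + r{\left(Q \right)}\right)^{2} = \left(430 - \left(\frac{47}{4} + \frac{81}{8}\right)\right)^{2} = \left(430 - \frac{175}{8}\right)^{2} = \left(\frac{3265}{8}\right)^{2} = \frac{10660225}{64}$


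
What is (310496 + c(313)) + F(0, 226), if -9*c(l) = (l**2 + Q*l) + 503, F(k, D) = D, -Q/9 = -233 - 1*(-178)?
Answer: 847697/3 ≈ 2.8257e+5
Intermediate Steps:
Q = 495 (Q = -9*(-233 - 1*(-178)) = -9*(-233 + 178) = -9*(-55) = 495)
c(l) = -503/9 - 55*l - l**2/9 (c(l) = -((l**2 + 495*l) + 503)/9 = -(503 + l**2 + 495*l)/9 = -503/9 - 55*l - l**2/9)
(310496 + c(313)) + F(0, 226) = (310496 + (-503/9 - 55*313 - 1/9*313**2)) + 226 = (310496 + (-503/9 - 17215 - 1/9*97969)) + 226 = (310496 + (-503/9 - 17215 - 97969/9)) + 226 = (310496 - 84469/3) + 226 = 847019/3 + 226 = 847697/3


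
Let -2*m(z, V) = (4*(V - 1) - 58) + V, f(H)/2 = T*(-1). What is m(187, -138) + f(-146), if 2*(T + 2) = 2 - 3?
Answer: 381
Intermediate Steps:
T = -5/2 (T = -2 + (2 - 3)/2 = -2 + (½)*(-1) = -2 - ½ = -5/2 ≈ -2.5000)
f(H) = 5 (f(H) = 2*(-5/2*(-1)) = 2*(5/2) = 5)
m(z, V) = 31 - 5*V/2 (m(z, V) = -((4*(V - 1) - 58) + V)/2 = -((4*(-1 + V) - 58) + V)/2 = -(((-4 + 4*V) - 58) + V)/2 = -((-62 + 4*V) + V)/2 = -(-62 + 5*V)/2 = 31 - 5*V/2)
m(187, -138) + f(-146) = (31 - 5/2*(-138)) + 5 = (31 + 345) + 5 = 376 + 5 = 381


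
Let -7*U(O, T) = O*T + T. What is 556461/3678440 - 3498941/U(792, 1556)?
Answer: 22695283350967/1134714135880 ≈ 20.001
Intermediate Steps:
U(O, T) = -T/7 - O*T/7 (U(O, T) = -(O*T + T)/7 = -(T + O*T)/7 = -T/7 - O*T/7)
556461/3678440 - 3498941/U(792, 1556) = 556461/3678440 - 3498941*(-7/(1556*(1 + 792))) = 556461*(1/3678440) - 3498941/((-⅐*1556*793)) = 556461/3678440 - 3498941/(-1233908/7) = 556461/3678440 - 3498941*(-7/1233908) = 556461/3678440 + 24492587/1233908 = 22695283350967/1134714135880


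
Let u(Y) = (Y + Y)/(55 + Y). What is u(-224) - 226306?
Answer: -38245266/169 ≈ -2.2630e+5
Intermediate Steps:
u(Y) = 2*Y/(55 + Y) (u(Y) = (2*Y)/(55 + Y) = 2*Y/(55 + Y))
u(-224) - 226306 = 2*(-224)/(55 - 224) - 226306 = 2*(-224)/(-169) - 226306 = 2*(-224)*(-1/169) - 226306 = 448/169 - 226306 = -38245266/169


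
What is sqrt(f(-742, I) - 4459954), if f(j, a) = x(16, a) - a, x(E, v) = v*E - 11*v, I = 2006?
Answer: I*sqrt(4451930) ≈ 2110.0*I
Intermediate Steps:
x(E, v) = -11*v + E*v (x(E, v) = E*v - 11*v = -11*v + E*v)
f(j, a) = 4*a (f(j, a) = a*(-11 + 16) - a = a*5 - a = 5*a - a = 4*a)
sqrt(f(-742, I) - 4459954) = sqrt(4*2006 - 4459954) = sqrt(8024 - 4459954) = sqrt(-4451930) = I*sqrt(4451930)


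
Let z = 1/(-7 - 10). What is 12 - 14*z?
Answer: 218/17 ≈ 12.824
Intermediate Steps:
z = -1/17 (z = 1/(-17) = -1/17 ≈ -0.058824)
12 - 14*z = 12 - 14*(-1/17) = 12 + 14/17 = 218/17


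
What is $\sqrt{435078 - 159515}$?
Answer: $\sqrt{275563} \approx 524.94$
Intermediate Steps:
$\sqrt{435078 - 159515} = \sqrt{275563}$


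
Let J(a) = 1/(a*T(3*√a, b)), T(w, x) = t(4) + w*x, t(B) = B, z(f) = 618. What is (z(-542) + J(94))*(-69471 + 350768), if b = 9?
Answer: 279882281155513/1609985 + 7595019*√94/6439940 ≈ 1.7384e+8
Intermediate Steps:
T(w, x) = 4 + w*x
J(a) = 1/(a*(4 + 27*√a)) (J(a) = 1/(a*(4 + (3*√a)*9)) = 1/(a*(4 + 27*√a)))
(z(-542) + J(94))*(-69471 + 350768) = (618 + 1/(94*(4 + 27*√94)))*(-69471 + 350768) = (618 + 1/(94*(4 + 27*√94)))*281297 = 173841546 + 281297/(94*(4 + 27*√94))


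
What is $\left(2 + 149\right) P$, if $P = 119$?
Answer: $17969$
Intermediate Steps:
$\left(2 + 149\right) P = \left(2 + 149\right) 119 = 151 \cdot 119 = 17969$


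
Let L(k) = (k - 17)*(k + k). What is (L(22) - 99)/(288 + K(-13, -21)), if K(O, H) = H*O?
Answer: 11/51 ≈ 0.21569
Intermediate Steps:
L(k) = 2*k*(-17 + k) (L(k) = (-17 + k)*(2*k) = 2*k*(-17 + k))
(L(22) - 99)/(288 + K(-13, -21)) = (2*22*(-17 + 22) - 99)/(288 - 21*(-13)) = (2*22*5 - 99)/(288 + 273) = (220 - 99)/561 = 121*(1/561) = 11/51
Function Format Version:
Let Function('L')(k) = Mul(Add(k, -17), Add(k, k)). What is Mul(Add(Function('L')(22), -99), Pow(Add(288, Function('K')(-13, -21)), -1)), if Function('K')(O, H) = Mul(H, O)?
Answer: Rational(11, 51) ≈ 0.21569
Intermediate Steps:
Function('L')(k) = Mul(2, k, Add(-17, k)) (Function('L')(k) = Mul(Add(-17, k), Mul(2, k)) = Mul(2, k, Add(-17, k)))
Mul(Add(Function('L')(22), -99), Pow(Add(288, Function('K')(-13, -21)), -1)) = Mul(Add(Mul(2, 22, Add(-17, 22)), -99), Pow(Add(288, Mul(-21, -13)), -1)) = Mul(Add(Mul(2, 22, 5), -99), Pow(Add(288, 273), -1)) = Mul(Add(220, -99), Pow(561, -1)) = Mul(121, Rational(1, 561)) = Rational(11, 51)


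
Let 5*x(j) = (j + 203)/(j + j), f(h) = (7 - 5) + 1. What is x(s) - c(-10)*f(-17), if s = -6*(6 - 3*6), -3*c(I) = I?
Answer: -1385/144 ≈ -9.6181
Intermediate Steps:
f(h) = 3 (f(h) = 2 + 1 = 3)
c(I) = -I/3
s = 72 (s = -6*(6 - 18) = -6*(-12) = 72)
x(j) = (203 + j)/(10*j) (x(j) = ((j + 203)/(j + j))/5 = ((203 + j)/((2*j)))/5 = ((203 + j)*(1/(2*j)))/5 = ((203 + j)/(2*j))/5 = (203 + j)/(10*j))
x(s) - c(-10)*f(-17) = (⅒)*(203 + 72)/72 - (-⅓*(-10))*3 = (⅒)*(1/72)*275 - 10*3/3 = 55/144 - 1*10 = 55/144 - 10 = -1385/144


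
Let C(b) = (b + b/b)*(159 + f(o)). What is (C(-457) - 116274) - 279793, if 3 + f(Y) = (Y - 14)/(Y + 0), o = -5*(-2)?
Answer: -2335103/5 ≈ -4.6702e+5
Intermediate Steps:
o = 10
f(Y) = -3 + (-14 + Y)/Y (f(Y) = -3 + (Y - 14)/(Y + 0) = -3 + (-14 + Y)/Y)
C(b) = 778/5 + 778*b/5 (C(b) = (b + b/b)*(159 + (-2 - 14/10)) = (b + 1)*(159 + (-2 - 14*⅒)) = (1 + b)*(159 + (-2 - 7/5)) = (1 + b)*(159 - 17/5) = (1 + b)*(778/5) = 778/5 + 778*b/5)
(C(-457) - 116274) - 279793 = ((778/5 + (778/5)*(-457)) - 116274) - 279793 = ((778/5 - 355546/5) - 116274) - 279793 = (-354768/5 - 116274) - 279793 = -936138/5 - 279793 = -2335103/5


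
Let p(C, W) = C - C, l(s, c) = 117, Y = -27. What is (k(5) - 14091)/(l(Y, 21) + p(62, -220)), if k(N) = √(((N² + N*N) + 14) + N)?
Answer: -4697/39 + √69/117 ≈ -120.36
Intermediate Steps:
p(C, W) = 0
k(N) = √(14 + N + 2*N²) (k(N) = √(((N² + N²) + 14) + N) = √((2*N² + 14) + N) = √((14 + 2*N²) + N) = √(14 + N + 2*N²))
(k(5) - 14091)/(l(Y, 21) + p(62, -220)) = (√(14 + 5 + 2*5²) - 14091)/(117 + 0) = (√(14 + 5 + 2*25) - 14091)/117 = (√(14 + 5 + 50) - 14091)*(1/117) = (√69 - 14091)*(1/117) = (-14091 + √69)*(1/117) = -4697/39 + √69/117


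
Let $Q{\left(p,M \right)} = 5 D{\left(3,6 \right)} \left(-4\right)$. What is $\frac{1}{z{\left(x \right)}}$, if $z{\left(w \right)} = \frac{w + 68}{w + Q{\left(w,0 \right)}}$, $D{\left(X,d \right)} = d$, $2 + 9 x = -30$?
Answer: $- \frac{278}{145} \approx -1.9172$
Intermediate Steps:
$x = - \frac{32}{9}$ ($x = - \frac{2}{9} + \frac{1}{9} \left(-30\right) = - \frac{2}{9} - \frac{10}{3} = - \frac{32}{9} \approx -3.5556$)
$Q{\left(p,M \right)} = -120$ ($Q{\left(p,M \right)} = 5 \cdot 6 \left(-4\right) = 30 \left(-4\right) = -120$)
$z{\left(w \right)} = \frac{68 + w}{-120 + w}$ ($z{\left(w \right)} = \frac{w + 68}{w - 120} = \frac{68 + w}{-120 + w}$)
$\frac{1}{z{\left(x \right)}} = \frac{1}{\frac{1}{-120 - \frac{32}{9}} \left(68 - \frac{32}{9}\right)} = \frac{1}{\frac{1}{- \frac{1112}{9}} \cdot \frac{580}{9}} = \frac{1}{\left(- \frac{9}{1112}\right) \frac{580}{9}} = \frac{1}{- \frac{145}{278}} = - \frac{278}{145}$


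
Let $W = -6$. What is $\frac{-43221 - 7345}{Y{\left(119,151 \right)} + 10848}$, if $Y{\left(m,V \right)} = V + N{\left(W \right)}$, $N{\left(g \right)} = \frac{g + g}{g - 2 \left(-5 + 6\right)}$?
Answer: $- \frac{101132}{22001} \approx -4.5967$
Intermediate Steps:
$N{\left(g \right)} = \frac{2 g}{-2 + g}$ ($N{\left(g \right)} = \frac{2 g}{g - 2} = \frac{2 g}{-2 + g}$)
$Y{\left(m,V \right)} = \frac{3}{2} + V$ ($Y{\left(m,V \right)} = V + 2 \left(-6\right) \frac{1}{-2 - 6} = V + 2 \left(-6\right) \frac{1}{-8} = V + 2 \left(-6\right) \left(- \frac{1}{8}\right) = V + \frac{3}{2} = \frac{3}{2} + V$)
$\frac{-43221 - 7345}{Y{\left(119,151 \right)} + 10848} = \frac{-43221 - 7345}{\left(\frac{3}{2} + 151\right) + 10848} = - \frac{50566}{\frac{305}{2} + 10848} = - \frac{50566}{\frac{22001}{2}} = \left(-50566\right) \frac{2}{22001} = - \frac{101132}{22001}$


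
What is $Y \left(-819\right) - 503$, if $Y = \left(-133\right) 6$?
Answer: $653059$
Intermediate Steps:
$Y = -798$
$Y \left(-819\right) - 503 = \left(-798\right) \left(-819\right) - 503 = 653562 - 503 = 653059$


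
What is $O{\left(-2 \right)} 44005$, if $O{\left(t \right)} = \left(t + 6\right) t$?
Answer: $-352040$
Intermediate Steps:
$O{\left(t \right)} = t \left(6 + t\right)$ ($O{\left(t \right)} = \left(6 + t\right) t = t \left(6 + t\right)$)
$O{\left(-2 \right)} 44005 = - 2 \left(6 - 2\right) 44005 = \left(-2\right) 4 \cdot 44005 = \left(-8\right) 44005 = -352040$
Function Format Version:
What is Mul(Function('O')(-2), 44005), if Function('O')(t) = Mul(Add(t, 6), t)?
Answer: -352040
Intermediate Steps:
Function('O')(t) = Mul(t, Add(6, t)) (Function('O')(t) = Mul(Add(6, t), t) = Mul(t, Add(6, t)))
Mul(Function('O')(-2), 44005) = Mul(Mul(-2, Add(6, -2)), 44005) = Mul(Mul(-2, 4), 44005) = Mul(-8, 44005) = -352040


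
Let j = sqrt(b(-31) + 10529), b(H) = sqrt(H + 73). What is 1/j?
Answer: 1/sqrt(10529 + sqrt(42)) ≈ 0.0097426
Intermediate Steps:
b(H) = sqrt(73 + H)
j = sqrt(10529 + sqrt(42)) (j = sqrt(sqrt(73 - 31) + 10529) = sqrt(sqrt(42) + 10529) = sqrt(10529 + sqrt(42)) ≈ 102.64)
1/j = 1/(sqrt(10529 + sqrt(42))) = 1/sqrt(10529 + sqrt(42))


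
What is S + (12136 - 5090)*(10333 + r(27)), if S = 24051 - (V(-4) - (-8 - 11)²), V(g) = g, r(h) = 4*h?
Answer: 73591702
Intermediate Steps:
S = 24416 (S = 24051 - (-4 - (-8 - 11)²) = 24051 - (-4 - 1*(-19)²) = 24051 - (-4 - 1*361) = 24051 - (-4 - 361) = 24051 - 1*(-365) = 24051 + 365 = 24416)
S + (12136 - 5090)*(10333 + r(27)) = 24416 + (12136 - 5090)*(10333 + 4*27) = 24416 + 7046*(10333 + 108) = 24416 + 7046*10441 = 24416 + 73567286 = 73591702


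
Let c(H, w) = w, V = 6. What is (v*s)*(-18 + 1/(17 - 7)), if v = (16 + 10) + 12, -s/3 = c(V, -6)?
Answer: -61218/5 ≈ -12244.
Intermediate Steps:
s = 18 (s = -3*(-6) = 18)
v = 38 (v = 26 + 12 = 38)
(v*s)*(-18 + 1/(17 - 7)) = (38*18)*(-18 + 1/(17 - 7)) = 684*(-18 + 1/10) = 684*(-18 + ⅒) = 684*(-179/10) = -61218/5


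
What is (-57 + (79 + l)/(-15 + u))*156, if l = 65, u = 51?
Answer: -8268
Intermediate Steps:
(-57 + (79 + l)/(-15 + u))*156 = (-57 + (79 + 65)/(-15 + 51))*156 = (-57 + 144/36)*156 = (-57 + 144*(1/36))*156 = (-57 + 4)*156 = -53*156 = -8268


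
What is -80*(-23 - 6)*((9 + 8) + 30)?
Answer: 109040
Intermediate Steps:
-80*(-23 - 6)*((9 + 8) + 30) = -(-2320)*(17 + 30) = -(-2320)*47 = -80*(-1363) = 109040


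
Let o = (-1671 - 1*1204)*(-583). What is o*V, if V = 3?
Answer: 5028375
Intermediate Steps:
o = 1676125 (o = (-1671 - 1204)*(-583) = -2875*(-583) = 1676125)
o*V = 1676125*3 = 5028375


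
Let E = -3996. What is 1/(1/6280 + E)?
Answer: -6280/25094879 ≈ -0.00025025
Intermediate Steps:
1/(1/6280 + E) = 1/(1/6280 - 3996) = 1/(-25094879/6280) = -6280/25094879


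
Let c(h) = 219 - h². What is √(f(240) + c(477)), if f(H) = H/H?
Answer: I*√227309 ≈ 476.77*I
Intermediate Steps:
f(H) = 1
√(f(240) + c(477)) = √(1 + (219 - 1*477²)) = √(1 + (219 - 1*227529)) = √(1 + (219 - 227529)) = √(1 - 227310) = √(-227309) = I*√227309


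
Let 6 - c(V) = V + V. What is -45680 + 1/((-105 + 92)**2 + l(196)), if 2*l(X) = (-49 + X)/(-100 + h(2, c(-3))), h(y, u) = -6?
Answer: -1629907868/35681 ≈ -45680.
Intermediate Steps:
c(V) = 6 - 2*V (c(V) = 6 - (V + V) = 6 - 2*V)
l(X) = 49/212 - X/212 (l(X) = ((-49 + X)/(-100 - 6))/2 = ((-49 + X)/(-106))/2 = ((-49 + X)*(-1/106))/2 = (49/106 - X/106)/2 = 49/212 - X/212)
-45680 + 1/((-105 + 92)**2 + l(196)) = -45680 + 1/((-105 + 92)**2 + (49/212 - 1/212*196)) = -45680 + 1/((-13)**2 + (49/212 - 49/53)) = -45680 + 1/(169 - 147/212) = -45680 + 1/(35681/212) = -45680 + 212/35681 = -1629907868/35681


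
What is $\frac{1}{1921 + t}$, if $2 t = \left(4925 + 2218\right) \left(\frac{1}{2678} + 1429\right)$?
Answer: $\frac{5356}{27345571285} \approx 1.9586 \cdot 10^{-7}$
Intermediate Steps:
$t = \frac{27335282409}{5356}$ ($t = \frac{\left(4925 + 2218\right) \left(\frac{1}{2678} + 1429\right)}{2} = \frac{7143 \left(\frac{1}{2678} + 1429\right)}{2} = \frac{7143 \cdot \frac{3826863}{2678}}{2} = \frac{1}{2} \cdot \frac{27335282409}{2678} = \frac{27335282409}{5356} \approx 5.1037 \cdot 10^{6}$)
$\frac{1}{1921 + t} = \frac{1}{1921 + \frac{27335282409}{5356}} = \frac{1}{\frac{27345571285}{5356}} = \frac{5356}{27345571285}$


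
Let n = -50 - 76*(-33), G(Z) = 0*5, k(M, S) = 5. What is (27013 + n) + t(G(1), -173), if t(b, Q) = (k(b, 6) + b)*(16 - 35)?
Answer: 29376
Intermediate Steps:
G(Z) = 0
t(b, Q) = -95 - 19*b (t(b, Q) = (5 + b)*(16 - 35) = (5 + b)*(-19) = -95 - 19*b)
n = 2458 (n = -50 + 2508 = 2458)
(27013 + n) + t(G(1), -173) = (27013 + 2458) + (-95 - 19*0) = 29471 + (-95 + 0) = 29471 - 95 = 29376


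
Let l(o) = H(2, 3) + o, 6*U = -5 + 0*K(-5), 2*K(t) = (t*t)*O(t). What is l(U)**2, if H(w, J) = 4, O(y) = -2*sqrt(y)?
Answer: 361/36 ≈ 10.028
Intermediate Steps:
K(t) = -t**(5/2) (K(t) = ((t*t)*(-2*sqrt(t)))/2 = (t**2*(-2*sqrt(t)))/2 = (-2*t**(5/2))/2 = -t**(5/2))
U = -5/6 (U = (-5 + 0*(-(-5)**(5/2)))/6 = (-5 + 0*(-25*I*sqrt(5)))/6 = (-5 + 0)/6 = (1/6)*(-5) = -5/6 ≈ -0.83333)
l(o) = 4 + o
l(U)**2 = (4 - 5/6)**2 = (19/6)**2 = 361/36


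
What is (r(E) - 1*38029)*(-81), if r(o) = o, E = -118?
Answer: 3089907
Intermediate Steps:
(r(E) - 1*38029)*(-81) = (-118 - 1*38029)*(-81) = (-118 - 38029)*(-81) = -38147*(-81) = 3089907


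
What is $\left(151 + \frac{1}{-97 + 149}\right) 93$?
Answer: $\frac{730329}{52} \approx 14045.0$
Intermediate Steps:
$\left(151 + \frac{1}{-97 + 149}\right) 93 = \left(151 + \frac{1}{52}\right) 93 = \frac{7853}{52} \cdot 93 = \frac{730329}{52}$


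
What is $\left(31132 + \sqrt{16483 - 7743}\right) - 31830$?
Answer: $-698 + 2 \sqrt{2185} \approx -604.51$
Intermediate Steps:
$\left(31132 + \sqrt{16483 - 7743}\right) - 31830 = \left(31132 + \sqrt{8740}\right) - 31830 = \left(31132 + 2 \sqrt{2185}\right) - 31830 = -698 + 2 \sqrt{2185}$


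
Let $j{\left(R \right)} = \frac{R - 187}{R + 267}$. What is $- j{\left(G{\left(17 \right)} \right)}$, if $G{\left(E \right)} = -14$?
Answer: $\frac{201}{253} \approx 0.79447$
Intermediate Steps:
$j{\left(R \right)} = \frac{-187 + R}{267 + R}$
$- j{\left(G{\left(17 \right)} \right)} = - \frac{-187 - 14}{267 - 14} = - \frac{-201}{253} = \left(-1\right) \left(- \frac{201}{253}\right) = \frac{201}{253}$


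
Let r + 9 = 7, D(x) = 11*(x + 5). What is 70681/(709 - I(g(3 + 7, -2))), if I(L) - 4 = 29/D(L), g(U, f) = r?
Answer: 2332473/23236 ≈ 100.38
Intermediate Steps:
D(x) = 55 + 11*x (D(x) = 11*(5 + x) = 55 + 11*x)
r = -2 (r = -9 + 7 = -2)
g(U, f) = -2
I(L) = 4 + 29/(55 + 11*L)
70681/(709 - I(g(3 + 7, -2))) = 70681/(709 - (249 + 44*(-2))/(11*(5 - 2))) = 70681/(709 - (249 - 88)/(11*3)) = 70681/(709 - 161/(11*3)) = 70681/(709 - 1*161/33) = 70681/(709 - 161/33) = 70681/(23236/33) = 70681*(33/23236) = 2332473/23236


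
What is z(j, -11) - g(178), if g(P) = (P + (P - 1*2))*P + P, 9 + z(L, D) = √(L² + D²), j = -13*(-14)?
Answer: -63199 + √33245 ≈ -63017.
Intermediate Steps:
j = 182
z(L, D) = -9 + √(D² + L²) (z(L, D) = -9 + √(L² + D²) = -9 + √(D² + L²))
g(P) = P + P*(-2 + 2*P) (g(P) = (P + (P - 2))*P + P = (P + (-2 + P))*P + P = (-2 + 2*P)*P + P = P*(-2 + 2*P) + P = P + P*(-2 + 2*P))
z(j, -11) - g(178) = (-9 + √((-11)² + 182²)) - 178*(-1 + 2*178) = (-9 + √(121 + 33124)) - 178*(-1 + 356) = (-9 + √33245) - 178*355 = (-9 + √33245) - 1*63190 = (-9 + √33245) - 63190 = -63199 + √33245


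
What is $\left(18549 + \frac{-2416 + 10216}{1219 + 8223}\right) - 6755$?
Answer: $\frac{55683374}{4721} \approx 11795.0$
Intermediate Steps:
$\left(18549 + \frac{-2416 + 10216}{1219 + 8223}\right) - 6755 = \left(18549 + \frac{7800}{9442}\right) - 6755 = \left(18549 + 7800 \cdot \frac{1}{9442}\right) - 6755 = \left(18549 + \frac{3900}{4721}\right) - 6755 = \frac{87573729}{4721} - 6755 = \frac{55683374}{4721}$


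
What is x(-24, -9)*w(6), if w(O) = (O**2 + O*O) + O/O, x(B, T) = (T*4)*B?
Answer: 63072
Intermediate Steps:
x(B, T) = 4*B*T (x(B, T) = (4*T)*B = 4*B*T)
w(O) = 1 + 2*O**2 (w(O) = (O**2 + O**2) + 1 = 2*O**2 + 1 = 1 + 2*O**2)
x(-24, -9)*w(6) = (4*(-24)*(-9))*(1 + 2*6**2) = 864*(1 + 2*36) = 864*(1 + 72) = 864*73 = 63072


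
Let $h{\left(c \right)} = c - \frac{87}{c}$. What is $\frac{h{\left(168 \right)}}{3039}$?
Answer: $\frac{9379}{170184} \approx 0.055111$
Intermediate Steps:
$h{\left(c \right)} = c - \frac{87}{c}$
$\frac{h{\left(168 \right)}}{3039} = \frac{168 - \frac{87}{168}}{3039} = \left(168 - \frac{29}{56}\right) \frac{1}{3039} = \frac{9379}{56} \cdot \frac{1}{3039} = \frac{9379}{170184}$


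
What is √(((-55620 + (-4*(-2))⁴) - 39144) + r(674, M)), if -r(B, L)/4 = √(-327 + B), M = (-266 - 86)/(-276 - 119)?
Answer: 2*√(-22667 - √347) ≈ 301.23*I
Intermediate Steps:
M = 352/395 (M = -352/(-395) = -352*(-1/395) = 352/395 ≈ 0.89114)
r(B, L) = -4*√(-327 + B)
√(((-55620 + (-4*(-2))⁴) - 39144) + r(674, M)) = √(((-55620 + (-4*(-2))⁴) - 39144) - 4*√(-327 + 674)) = √(((-55620 + 8⁴) - 39144) - 4*√347) = √(((-55620 + 4096) - 39144) - 4*√347) = √((-51524 - 39144) - 4*√347) = √(-90668 - 4*√347)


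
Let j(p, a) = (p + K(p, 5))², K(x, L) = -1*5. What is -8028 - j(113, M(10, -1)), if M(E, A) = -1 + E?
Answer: -19692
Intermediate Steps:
K(x, L) = -5
j(p, a) = (-5 + p)² (j(p, a) = (p - 5)² = (-5 + p)²)
-8028 - j(113, M(10, -1)) = -8028 - (-5 + 113)² = -8028 - 1*108² = -8028 - 1*11664 = -8028 - 11664 = -19692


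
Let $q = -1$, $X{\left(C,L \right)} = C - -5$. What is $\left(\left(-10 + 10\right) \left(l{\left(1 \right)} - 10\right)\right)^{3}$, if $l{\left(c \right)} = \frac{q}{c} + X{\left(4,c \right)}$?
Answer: $0$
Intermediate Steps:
$X{\left(C,L \right)} = 5 + C$ ($X{\left(C,L \right)} = C + 5 = 5 + C$)
$l{\left(c \right)} = 9 - \frac{1}{c}$ ($l{\left(c \right)} = - \frac{1}{c} + \left(5 + 4\right) = - \frac{1}{c} + 9 = 9 - \frac{1}{c}$)
$\left(\left(-10 + 10\right) \left(l{\left(1 \right)} - 10\right)\right)^{3} = \left(\left(-10 + 10\right) \left(\left(9 - 1^{-1}\right) - 10\right)\right)^{3} = \left(0 \left(\left(9 - 1\right) - 10\right)\right)^{3} = \left(0 \left(8 - 10\right)\right)^{3} = \left(0 \left(-2\right)\right)^{3} = 0^{3} = 0$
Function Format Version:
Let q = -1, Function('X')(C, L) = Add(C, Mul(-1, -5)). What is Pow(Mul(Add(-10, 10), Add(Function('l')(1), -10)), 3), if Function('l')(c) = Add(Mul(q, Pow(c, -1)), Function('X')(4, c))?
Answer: 0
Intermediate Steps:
Function('X')(C, L) = Add(5, C) (Function('X')(C, L) = Add(C, 5) = Add(5, C))
Function('l')(c) = Add(9, Mul(-1, Pow(c, -1))) (Function('l')(c) = Add(Mul(-1, Pow(c, -1)), Add(5, 4)) = Add(Mul(-1, Pow(c, -1)), 9) = Add(9, Mul(-1, Pow(c, -1))))
Pow(Mul(Add(-10, 10), Add(Function('l')(1), -10)), 3) = Pow(Mul(Add(-10, 10), Add(Add(9, Mul(-1, Pow(1, -1))), -10)), 3) = Pow(Mul(0, Add(Add(9, Mul(-1, 1)), -10)), 3) = Pow(Mul(0, Add(Add(9, -1), -10)), 3) = Pow(Mul(0, Add(8, -10)), 3) = Pow(Mul(0, -2), 3) = Pow(0, 3) = 0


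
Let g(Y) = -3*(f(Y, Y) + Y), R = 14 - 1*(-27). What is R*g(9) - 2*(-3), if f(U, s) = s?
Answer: -2208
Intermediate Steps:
R = 41 (R = 14 + 27 = 41)
g(Y) = -6*Y (g(Y) = -3*(Y + Y) = -6*Y)
R*g(9) - 2*(-3) = 41*(-6*9) - 2*(-3) = 41*(-54) + 6 = -2214 + 6 = -2208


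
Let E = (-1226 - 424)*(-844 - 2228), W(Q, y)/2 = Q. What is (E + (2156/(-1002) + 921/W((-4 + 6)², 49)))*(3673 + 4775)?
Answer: 7151303525344/167 ≈ 4.2822e+10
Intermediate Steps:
W(Q, y) = 2*Q
E = 5068800 (E = -1650*(-3072) = 5068800)
(E + (2156/(-1002) + 921/W((-4 + 6)², 49)))*(3673 + 4775) = (5068800 + (2156/(-1002) + 921/((2*(-4 + 6)²))))*(3673 + 4775) = (5068800 + (2156*(-1/1002) + 921/((2*2²))))*8448 = (5068800 + (-1078/501 + 921/((2*4))))*8448 = (5068800 + (-1078/501 + 921/8))*8448 = (5068800 + 452797/4008)*8448 = (20316203197/4008)*8448 = 7151303525344/167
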